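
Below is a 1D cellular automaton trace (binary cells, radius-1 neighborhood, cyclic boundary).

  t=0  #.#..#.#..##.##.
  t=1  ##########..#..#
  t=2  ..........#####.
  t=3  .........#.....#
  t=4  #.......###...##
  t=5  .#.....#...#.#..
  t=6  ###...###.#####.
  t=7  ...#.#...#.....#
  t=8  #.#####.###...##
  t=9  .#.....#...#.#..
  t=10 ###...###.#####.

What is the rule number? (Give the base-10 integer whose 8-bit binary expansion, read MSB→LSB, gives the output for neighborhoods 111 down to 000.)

54

  nb ###: next=.  (t=1,i=0, bit7=0)
  nb ##.: next=.  (t=0,i=11, bit6=0)
  nb #.#: next=#  (t=0,i=1, bit5=1)
  nb #..: next=#  (t=0,i=3, bit4=1)
  nb .##: next=.  (t=0,i=10, bit3=0)
  nb .#.: next=#  (t=0,i=0, bit2=1)
  nb ..#: next=#  (t=0,i=4, bit1=1)
  nb ...: next=.  (t=2,i=0, bit0=0)
  bits 00110110 = 54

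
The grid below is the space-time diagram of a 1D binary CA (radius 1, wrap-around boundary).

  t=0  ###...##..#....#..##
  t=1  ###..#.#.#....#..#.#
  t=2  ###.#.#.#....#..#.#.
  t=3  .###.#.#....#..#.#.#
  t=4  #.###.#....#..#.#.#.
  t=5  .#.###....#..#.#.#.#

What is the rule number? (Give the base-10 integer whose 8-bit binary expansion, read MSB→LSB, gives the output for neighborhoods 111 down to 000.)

226

  [7] ### => #  t=0,i=0
  [6] ##. => #  t=0,i=2
  [5] #.# => #  t=1,i=6
  [4] #.. => .  t=0,i=3
  [3] .## => .  t=0,i=6
  [2] .#. => .  t=0,i=10
  [1] ..# => #  t=0,i=5
  [0] ... => .  t=0,i=4
  bits 11100010 = 226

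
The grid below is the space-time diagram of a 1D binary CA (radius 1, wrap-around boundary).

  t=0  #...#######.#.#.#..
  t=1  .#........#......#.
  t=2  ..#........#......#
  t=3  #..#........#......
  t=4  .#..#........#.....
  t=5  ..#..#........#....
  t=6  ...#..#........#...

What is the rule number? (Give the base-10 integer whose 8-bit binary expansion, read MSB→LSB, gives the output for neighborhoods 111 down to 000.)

  ###|.  b7=0 t=0,i=5
  ##.|#  b6=1 t=0,i=10
  #.#|.  b5=0 t=0,i=11
  #..|#  b4=1 t=0,i=1
  .##|.  b3=0 t=0,i=4
  .#.|.  b2=0 t=0,i=0
  ..#|.  b1=0 t=0,i=3
  ...|.  b0=0 t=0,i=2
  bits 01010000 = 80

80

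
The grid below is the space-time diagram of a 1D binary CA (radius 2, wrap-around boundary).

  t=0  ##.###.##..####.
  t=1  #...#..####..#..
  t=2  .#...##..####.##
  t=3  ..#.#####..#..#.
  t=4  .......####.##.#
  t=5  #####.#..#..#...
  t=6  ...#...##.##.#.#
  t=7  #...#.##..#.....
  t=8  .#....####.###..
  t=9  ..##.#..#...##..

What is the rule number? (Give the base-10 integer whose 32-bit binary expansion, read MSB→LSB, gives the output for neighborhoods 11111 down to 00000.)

  nb #####: next=.  (t=3,i=6, bit31=0)
  nb ####.: next=#  (t=0,i=13, bit30=1)
  nb ###.#: next=.  (t=0,i=5, bit29=0)
  nb ###..: next=#  (t=1,i=10, bit28=1)
  nb ##.##: next=.  (t=0,i=2, bit27=0)
  nb ##.#.: next=.  (t=2,i=0, bit26=0)
  nb ##..#: next=#  (t=0,i=9, bit25=1)
  nb ##...: next=.  (t=8,i=14, bit24=0)
  nb #.###: next=.  (t=0,i=3, bit23=0)
  nb #.##.: next=#  (t=0,i=0, bit22=1)
  nb #.#.#: next=.  (t=6,i=13, bit21=0)
  nb #.#..: next=.  (t=2,i=1, bit20=0)
  nb #..##: next=#  (t=0,i=10, bit19=1)
  nb #..#.: next=#  (t=1,i=12, bit18=1)
  nb #...#: next=.  (t=1,i=2, bit17=0)
  nb #....: next=#  (t=4,i=1, bit16=1)
  nb .####: next=.  (t=0,i=12, bit15=0)
  nb .###.: next=#  (t=0,i=4, bit14=1)
  nb .##.#: next=.  (t=0,i=1, bit13=0)
  nb .##..: next=#  (t=0,i=8, bit12=1)
  nb .#.##: next=.  (t=3,i=3, bit11=0)
  nb .#.#.: next=.  (t=6,i=14, bit10=0)
  nb .#..#: next=#  (t=1,i=5, bit9=1)
  nb .#...: next=#  (t=1,i=1, bit8=1)
  nb ..###: next=.  (t=0,i=11, bit7=0)
  nb ..##.: next=#  (t=2,i=5, bit6=1)
  nb ..#.#: next=.  (t=3,i=2, bit5=0)
  nb ..#..: next=.  (t=1,i=0, bit4=0)
  nb ...##: next=#  (t=2,i=4, bit3=1)
  nb ...#.: next=.  (t=1,i=3, bit2=0)
  nb ....#: next=.  (t=4,i=5, bit1=0)
  nb .....: next=#  (t=4,i=2, bit0=1)
  bits 01010010010011010101001101001001 = 1380799305

1380799305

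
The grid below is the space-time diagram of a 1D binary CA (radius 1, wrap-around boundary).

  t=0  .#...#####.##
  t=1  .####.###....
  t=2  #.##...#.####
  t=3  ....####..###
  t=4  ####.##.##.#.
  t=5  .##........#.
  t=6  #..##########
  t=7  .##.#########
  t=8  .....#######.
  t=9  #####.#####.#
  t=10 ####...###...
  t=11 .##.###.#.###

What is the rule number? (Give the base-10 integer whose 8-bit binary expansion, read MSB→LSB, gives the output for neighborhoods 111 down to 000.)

151

  [7] ### => #  t=0,i=6
  [6] ##. => .  t=0,i=9
  [5] #.# => .  t=0,i=0
  [4] #.. => #  t=0,i=2
  [3] .## => .  t=0,i=5
  [2] .#. => #  t=0,i=1
  [1] ..# => #  t=0,i=4
  [0] ... => #  t=0,i=3
  bits 10010111 = 151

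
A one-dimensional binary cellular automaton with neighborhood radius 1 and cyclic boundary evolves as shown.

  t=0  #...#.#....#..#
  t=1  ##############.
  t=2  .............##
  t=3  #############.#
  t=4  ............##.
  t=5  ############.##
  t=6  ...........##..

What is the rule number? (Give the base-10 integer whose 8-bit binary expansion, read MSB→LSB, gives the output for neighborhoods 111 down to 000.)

  nb ###: next=.  (t=1,i=1, bit7=0)
  nb ##.: next=#  (t=0,i=0, bit6=1)
  nb #.#: next=#  (t=0,i=5, bit5=1)
  nb #..: next=#  (t=0,i=1, bit4=1)
  nb .##: next=.  (t=0,i=14, bit3=0)
  nb .#.: next=#  (t=0,i=4, bit2=1)
  nb ..#: next=#  (t=0,i=3, bit1=1)
  nb ...: next=#  (t=0,i=2, bit0=1)
  bits 01110111 = 119

119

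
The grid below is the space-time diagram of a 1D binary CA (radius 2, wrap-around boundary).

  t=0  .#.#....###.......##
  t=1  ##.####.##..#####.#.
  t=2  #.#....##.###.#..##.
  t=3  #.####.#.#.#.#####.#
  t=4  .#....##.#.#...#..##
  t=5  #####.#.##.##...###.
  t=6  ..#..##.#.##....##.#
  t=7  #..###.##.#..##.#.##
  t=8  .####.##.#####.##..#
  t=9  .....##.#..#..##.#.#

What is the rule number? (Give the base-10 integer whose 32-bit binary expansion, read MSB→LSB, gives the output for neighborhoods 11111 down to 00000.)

  #####|#  b31=1 t=1,i=14
  ####.|.  b30=0 t=1,i=5
  ###.#|.  b29=0 t=1,i=6
  ###..|.  b28=0 t=0,i=10
  ##.##|#  b27=1 t=1,i=2
  ##.#.|#  b26=1 t=0,i=0
  ##..#|#  b25=1 t=1,i=10
  ##...|.  b24=0 t=0,i=11
  #.###|.  b23=0 t=1,i=3
  #.##.|#  b22=1 t=1,i=0
  #.#.#|#  b21=1 t=0,i=1
  #.#..|#  b20=1 t=0,i=3
  #..##|#  b19=1 t=1,i=11
  #..#.|.  b18=0 t=6,i=1
  #...#|.  b17=0 t=4,i=13
  #....|#  b16=1 t=0,i=5
  .####|.  b15=0 t=1,i=4
  .###.|#  b14=1 t=0,i=9
  .##.#|.  b13=0 t=0,i=19
  .##..|.  b12=0 t=1,i=9
  .#.##|.  b11=0 t=1,i=19
  .#.#.|.  b10=0 t=0,i=2
  .#..#|#  b9=1 t=2,i=15
  .#...|#  b8=1 t=0,i=4
  ..###|#  b7=1 t=0,i=8
  ..##.|#  b6=1 t=0,i=18
  ..#.#|#  b5=1 t=8,i=19
  ..#..|.  b4=0 t=4,i=15
  ...##|.  b3=0 t=0,i=7
  ...#.|.  b2=0 t=4,i=14
  ....#|#  b1=1 t=0,i=6
  .....|#  b0=1 t=0,i=13
  bits 10001110011110010100001111100011 = 2390311907

2390311907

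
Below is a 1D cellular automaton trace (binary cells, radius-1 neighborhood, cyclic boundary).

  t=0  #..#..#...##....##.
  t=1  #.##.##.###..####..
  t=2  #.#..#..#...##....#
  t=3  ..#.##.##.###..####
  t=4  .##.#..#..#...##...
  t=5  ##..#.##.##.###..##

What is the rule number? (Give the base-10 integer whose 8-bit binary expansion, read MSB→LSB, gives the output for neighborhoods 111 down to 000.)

15

  [7] ### => .  t=1,i=9
  [6] ##. => .  t=0,i=11
  [5] #.# => .  t=0,i=18
  [4] #.. => .  t=0,i=1
  [3] .## => #  t=0,i=10
  [2] .#. => #  t=0,i=0
  [1] ..# => #  t=0,i=2
  [0] ... => #  t=0,i=8
  bits 00001111 = 15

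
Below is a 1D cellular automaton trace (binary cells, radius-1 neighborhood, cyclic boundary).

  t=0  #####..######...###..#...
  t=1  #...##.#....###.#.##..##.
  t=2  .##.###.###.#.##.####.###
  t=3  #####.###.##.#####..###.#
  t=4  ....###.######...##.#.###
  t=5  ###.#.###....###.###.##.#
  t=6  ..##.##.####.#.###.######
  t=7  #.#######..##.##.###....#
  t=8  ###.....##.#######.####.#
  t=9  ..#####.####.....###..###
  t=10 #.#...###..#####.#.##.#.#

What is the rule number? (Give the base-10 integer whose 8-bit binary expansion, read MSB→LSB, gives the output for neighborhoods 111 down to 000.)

  ###|.  b7=0 t=0,i=1
  ##.|#  b6=1 t=0,i=4
  #.#|#  b5=1 t=1,i=6
  #..|#  b4=1 t=0,i=5
  .##|#  b3=1 t=0,i=0
  .#.|.  b2=0 t=0,i=21
  ..#|.  b1=0 t=0,i=6
  ...|#  b0=1 t=0,i=14
  bits 01111001 = 121

121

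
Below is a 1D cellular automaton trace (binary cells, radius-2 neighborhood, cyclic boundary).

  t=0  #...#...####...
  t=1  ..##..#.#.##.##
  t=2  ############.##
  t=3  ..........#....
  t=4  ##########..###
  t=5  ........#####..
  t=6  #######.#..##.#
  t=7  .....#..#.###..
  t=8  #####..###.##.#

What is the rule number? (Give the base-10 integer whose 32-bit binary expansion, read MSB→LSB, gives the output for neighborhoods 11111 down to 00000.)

1384086759

  ##### -> .   bit 31 = 0  t=2,i=0
  ####. -> #   bit 30 = 1  t=0,i=10
  ###.# -> .   bit 29 = 0  t=2,i=11
  ###.. -> #   bit 28 = 1  t=0,i=11
  ##.## -> .   bit 27 = 0  t=1,i=12
  ##.#. -> .   bit 26 = 0  t=6,i=7
  ##..# -> #   bit 25 = 1  t=1,i=0
  ##... -> .   bit 24 = 0  t=0,i=12
  #.### -> .   bit 23 = 0  t=2,i=13
  #.##. -> #   bit 22 = 1  t=1,i=10
  #.#.# -> #   bit 21 = 1  t=1,i=8
  #.#.. -> #   bit 20 = 1  t=6,i=8
  #..## -> #   bit 19 = 1  t=1,i=1
  #..#. -> #   bit 18 = 1  t=1,i=5
  #...# -> #   bit 17 = 1  t=0,i=2
  #.... -> #   bit 16 = 1  t=3,i=12
  .#### -> .   bit 15 = 0  t=0,i=9
  .###. -> #   bit 14 = 1  t=7,i=11
  .##.# -> #   bit 13 = 1  t=1,i=11
  .##.. -> #   bit 12 = 1  t=1,i=3
  .#.## -> #   bit 11 = 1  t=1,i=9
  .#.#. -> #   bit 10 = 1  t=1,i=7
  .#..# -> .   bit 9 = 0  t=6,i=9
  .#... -> .   bit 8 = 0  t=0,i=1
  ..### -> #   bit 7 = 1  t=0,i=8
  ..##. -> #   bit 6 = 1  t=1,i=2
  ..#.# -> #   bit 5 = 1  t=1,i=6
  ..#.. -> .   bit 4 = 0  t=0,i=0
  ...## -> .   bit 3 = 0  t=0,i=7
  ...#. -> #   bit 2 = 1  t=0,i=3
  ....# -> #   bit 1 = 1  t=3,i=8
  ..... -> #   bit 0 = 1  t=3,i=0
  bits 01010010011111110111110011100111 = 1384086759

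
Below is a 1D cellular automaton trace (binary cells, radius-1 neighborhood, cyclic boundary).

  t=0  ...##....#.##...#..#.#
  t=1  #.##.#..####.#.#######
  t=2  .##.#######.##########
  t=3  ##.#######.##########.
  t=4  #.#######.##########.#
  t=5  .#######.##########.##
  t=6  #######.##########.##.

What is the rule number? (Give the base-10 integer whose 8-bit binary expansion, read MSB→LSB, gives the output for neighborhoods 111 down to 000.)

190

  ### -> #   bit 7 = 1  t=1,i=9
  ##. -> .   bit 6 = 0  t=0,i=4
  #.# -> #   bit 5 = 1  t=0,i=10
  #.. -> #   bit 4 = 1  t=0,i=0
  .## -> #   bit 3 = 1  t=0,i=3
  .#. -> #   bit 2 = 1  t=0,i=9
  ..# -> #   bit 1 = 1  t=0,i=2
  ... -> .   bit 0 = 0  t=0,i=1
  bits 10111110 = 190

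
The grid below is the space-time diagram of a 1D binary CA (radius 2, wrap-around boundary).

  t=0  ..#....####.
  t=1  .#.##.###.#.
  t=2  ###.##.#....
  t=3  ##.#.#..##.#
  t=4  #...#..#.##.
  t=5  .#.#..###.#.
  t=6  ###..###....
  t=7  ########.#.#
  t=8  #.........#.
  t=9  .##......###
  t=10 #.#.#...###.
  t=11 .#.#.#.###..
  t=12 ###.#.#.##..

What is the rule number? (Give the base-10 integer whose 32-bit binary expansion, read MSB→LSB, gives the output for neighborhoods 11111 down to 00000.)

437124524

  [31] ##### => .  t=7,i=1
  [30] ####. => .  t=0,i=9
  [29] ###.# => .  t=1,i=8
  [28] ###.. => #  t=0,i=10
  [27] ##.## => #  t=1,i=5
  [26] ##.#. => .  t=1,i=9
  [25] ##..# => #  t=6,i=3
  [24] ##... => .  t=0,i=11
  [23] #.### => .  t=1,i=6
  [22] #.##. => .  t=1,i=3
  [21] #.#.# => .  t=3,i=3
  [20] #.#.. => .  t=1,i=10
  [19] #..## => #  t=3,i=7
  [18] #..#. => #  t=1,i=0
  [17] #...# => .  t=0,i=0
  [16] #.... => #  t=0,i=4
  [15] .#### => #  t=0,i=8
  [14] .###. => #  t=1,i=7
  [13] .##.# => #  t=1,i=4
  [12] .##.. => #  t=9,i=2
  [11] .#.## => #  t=1,i=2
  [10] .#.#. => #  t=3,i=4
  [9] .#..# => .  t=1,i=11
  [8] .#... => #  t=0,i=3
  [7] ..### => #  t=0,i=7
  [6] ..##. => .  t=3,i=8
  [5] ..#.# => #  t=1,i=1
  [4] ..#.. => .  t=0,i=2
  [3] ...## => #  t=0,i=6
  [2] ...#. => #  t=0,i=1
  [1] ....# => .  t=0,i=5
  [0] ..... => .  t=8,i=3
  bits 00011010000011011111110110101100 = 437124524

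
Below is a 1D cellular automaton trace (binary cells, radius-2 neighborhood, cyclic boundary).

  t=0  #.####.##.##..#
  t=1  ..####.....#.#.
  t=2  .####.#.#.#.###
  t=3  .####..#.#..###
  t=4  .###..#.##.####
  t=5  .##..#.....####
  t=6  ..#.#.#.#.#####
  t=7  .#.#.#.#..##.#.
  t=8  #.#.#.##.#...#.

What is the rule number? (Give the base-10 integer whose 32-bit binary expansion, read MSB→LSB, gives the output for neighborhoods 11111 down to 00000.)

1637668237

  ##### -> .   bit 31 = 0  t=6,i=12
  ####. -> #   bit 30 = 1  t=0,i=4
  ###.# -> #   bit 29 = 1  t=0,i=5
  ###.. -> .   bit 28 = 0  t=1,i=5
  ##.## -> .   bit 27 = 0  t=0,i=1
  ##.#. -> .   bit 26 = 0  t=2,i=5
  ##..# -> .   bit 25 = 0  t=0,i=12
  ##... -> #   bit 24 = 1  t=1,i=6
  #.### -> #   bit 23 = 1  t=0,i=2
  #.##. -> .   bit 22 = 0  t=0,i=7
  #.#.# -> .   bit 21 = 0  t=2,i=6
  #.#.. -> #   bit 20 = 1  t=1,i=13
  #..## -> #   bit 19 = 1  t=0,i=13
  #..#. -> #   bit 18 = 1  t=3,i=6
  #...# -> .   bit 17 = 0  t=1,i=0
  #.... -> .   bit 16 = 0  t=1,i=7
  .#### -> #   bit 15 = 1  t=0,i=3
  .###. -> #   bit 14 = 1  t=2,i=13
  .##.# -> .   bit 13 = 0  t=0,i=0
  .##.. -> #   bit 12 = 1  t=0,i=11
  .#.## -> .   bit 11 = 0  t=2,i=11
  .#.#. -> #   bit 10 = 1  t=1,i=12
  .#..# -> .   bit 9 = 0  t=3,i=10
  .#... -> #   bit 8 = 1  t=1,i=14
  ..### -> #   bit 7 = 1  t=1,i=2
  ..##. -> .   bit 6 = 0  t=0,i=14
  ..#.# -> .   bit 5 = 0  t=1,i=11
  ..#.. -> .   bit 4 = 0  t=5,i=5
  ...## -> #   bit 3 = 1  t=1,i=1
  ...#. -> #   bit 2 = 1  t=1,i=10
  ....# -> .   bit 1 = 0  t=1,i=9
  ..... -> #   bit 0 = 1  t=1,i=8
  bits 01100001100111001101010110001101 = 1637668237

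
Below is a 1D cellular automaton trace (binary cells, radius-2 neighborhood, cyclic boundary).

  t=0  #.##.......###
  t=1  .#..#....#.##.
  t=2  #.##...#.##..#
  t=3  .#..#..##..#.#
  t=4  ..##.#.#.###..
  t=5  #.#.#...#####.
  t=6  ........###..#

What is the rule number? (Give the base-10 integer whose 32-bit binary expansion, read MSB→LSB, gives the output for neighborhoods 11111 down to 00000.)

  [31] ##### => #  t=5,i=10
  [30] ####. => .  t=0,i=13
  [29] ###.# => .  t=0,i=0
  [28] ###.. => #  t=4,i=11
  [27] ##.## => #  t=0,i=1
  [26] ##.#. => #  t=4,i=4
  [25] ##..# => #  t=1,i=13
  [24] ##... => #  t=0,i=4
  [23] #.### => #  t=4,i=9
  [22] #.##. => .  t=0,i=2
  [21] #.#.# => .  t=3,i=13
  [20] #.#.. => .  t=3,i=1
  [19] #..## => .  t=2,i=12
  [18] #..#. => #  t=1,i=0
  [17] #...# => .  t=2,i=5
  [16] #.... => .  t=0,i=5
  [15] .#### => #  t=0,i=12
  [14] .###. => #  t=4,i=10
  [13] .##.# => .  t=2,i=0
  [12] .##.. => .  t=0,i=3
  [11] .#.## => #  t=1,i=10
  [10] .#.#. => .  t=3,i=0
  [9] .#..# => #  t=1,i=2
  [8] .#... => .  t=1,i=5
  [7] ..### => #  t=0,i=11
  [6] ..##. => #  t=2,i=13
  [5] ..#.# => #  t=1,i=9
  [4] ..#.. => .  t=1,i=1
  [3] ...## => .  t=0,i=10
  [2] ...#. => .  t=1,i=8
  [1] ....# => #  t=0,i=9
  [0] ..... => .  t=0,i=6
  bits 10011111100001001100101011100010 = 2676280034

2676280034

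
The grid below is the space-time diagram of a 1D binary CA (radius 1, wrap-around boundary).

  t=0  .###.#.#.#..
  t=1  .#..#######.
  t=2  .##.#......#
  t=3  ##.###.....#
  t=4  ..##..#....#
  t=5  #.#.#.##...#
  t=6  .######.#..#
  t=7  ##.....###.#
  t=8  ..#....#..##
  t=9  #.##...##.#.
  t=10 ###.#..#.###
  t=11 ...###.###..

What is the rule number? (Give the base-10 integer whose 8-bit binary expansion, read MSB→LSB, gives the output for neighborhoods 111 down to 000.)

  [7] ### => .  t=0,i=2
  [6] ##. => .  t=0,i=3
  [5] #.# => #  t=0,i=4
  [4] #.. => #  t=0,i=10
  [3] .## => #  t=0,i=1
  [2] .#. => #  t=0,i=5
  [1] ..# => .  t=0,i=0
  [0] ... => .  t=0,i=11
  bits 00111100 = 60

60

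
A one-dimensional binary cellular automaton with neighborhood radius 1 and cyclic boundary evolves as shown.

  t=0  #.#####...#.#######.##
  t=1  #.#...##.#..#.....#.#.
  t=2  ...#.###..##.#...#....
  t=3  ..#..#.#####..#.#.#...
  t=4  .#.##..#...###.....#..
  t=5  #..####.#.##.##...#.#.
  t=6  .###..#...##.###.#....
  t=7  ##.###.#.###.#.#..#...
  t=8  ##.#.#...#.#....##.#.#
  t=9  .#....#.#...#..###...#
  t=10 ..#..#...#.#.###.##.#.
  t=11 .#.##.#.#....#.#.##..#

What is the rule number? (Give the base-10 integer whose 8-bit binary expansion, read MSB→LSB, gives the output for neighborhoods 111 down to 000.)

90

  nb ###: next=.  (t=0,i=3, bit7=0)
  nb ##.: next=#  (t=0,i=0, bit6=1)
  nb #.#: next=.  (t=0,i=1, bit5=0)
  nb #..: next=#  (t=0,i=7, bit4=1)
  nb .##: next=#  (t=0,i=2, bit3=1)
  nb .#.: next=.  (t=0,i=10, bit2=0)
  nb ..#: next=#  (t=0,i=9, bit1=1)
  nb ...: next=.  (t=0,i=8, bit0=0)
  bits 01011010 = 90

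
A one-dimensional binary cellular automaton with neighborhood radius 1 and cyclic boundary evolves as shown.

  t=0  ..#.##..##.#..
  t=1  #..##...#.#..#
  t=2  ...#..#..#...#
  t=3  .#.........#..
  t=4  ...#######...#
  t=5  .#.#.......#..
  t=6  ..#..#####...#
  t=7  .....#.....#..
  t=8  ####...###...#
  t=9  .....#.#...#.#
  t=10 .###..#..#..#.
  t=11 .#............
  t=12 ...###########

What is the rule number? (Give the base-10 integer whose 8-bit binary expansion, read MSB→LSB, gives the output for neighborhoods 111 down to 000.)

41

  nb ###: next=.  (t=4,i=4, bit7=0)
  nb ##.: next=.  (t=0,i=5, bit6=0)
  nb #.#: next=#  (t=0,i=3, bit5=1)
  nb #..: next=.  (t=0,i=6, bit4=0)
  nb .##: next=#  (t=0,i=4, bit3=1)
  nb .#.: next=.  (t=0,i=2, bit2=0)
  nb ..#: next=.  (t=0,i=1, bit1=0)
  nb ...: next=#  (t=0,i=0, bit0=1)
  bits 00101001 = 41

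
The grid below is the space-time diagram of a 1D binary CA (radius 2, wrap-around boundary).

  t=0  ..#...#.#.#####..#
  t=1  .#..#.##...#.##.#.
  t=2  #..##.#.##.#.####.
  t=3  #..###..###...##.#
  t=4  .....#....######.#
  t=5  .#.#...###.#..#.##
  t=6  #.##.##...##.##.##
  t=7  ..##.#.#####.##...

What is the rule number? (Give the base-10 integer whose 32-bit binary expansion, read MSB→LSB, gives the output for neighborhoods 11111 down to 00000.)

  [31] ##### => .  t=0,i=12
  [30] ####. => #  t=0,i=13
  [29] ###.# => .  t=2,i=16
  [28] ###.. => #  t=0,i=14
  [27] ##.## => .  t=3,i=16
  [26] ##.#. => #  t=1,i=15
  [25] ##..# => .  t=0,i=15
  [24] ##... => #  t=1,i=8
  [23] #.### => .  t=0,i=10
  [22] #.##. => #  t=1,i=6
  [21] #.#.# => .  t=0,i=8
  [20] #.#.. => #  t=1,i=16
  [19] #..## => .  t=2,i=2
  [18] #..#. => #  t=0,i=1
  [17] #...# => #  t=0,i=4
  [16] #.... => #  t=4,i=1
  [15] .#### => #  t=0,i=11
  [14] .###. => .  t=3,i=4
  [13] .##.# => #  t=1,i=14
  [12] .##.. => .  t=1,i=7
  [11] .#.## => .  t=0,i=9
  [10] .#.#. => #  t=0,i=7
  [9] .#..# => .  t=0,i=0
  [8] .#... => .  t=0,i=3
  [7] ..### => .  t=3,i=3
  [6] ..##. => #  t=2,i=3
  [5] ..#.# => #  t=0,i=6
  [4] ..#.. => .  t=0,i=2
  [3] ...## => #  t=3,i=13
  [2] ...#. => .  t=0,i=5
  [1] ....# => #  t=4,i=3
  [0] ..... => .  t=4,i=2
  bits 01010101010101111010010001101010 = 1431807082

1431807082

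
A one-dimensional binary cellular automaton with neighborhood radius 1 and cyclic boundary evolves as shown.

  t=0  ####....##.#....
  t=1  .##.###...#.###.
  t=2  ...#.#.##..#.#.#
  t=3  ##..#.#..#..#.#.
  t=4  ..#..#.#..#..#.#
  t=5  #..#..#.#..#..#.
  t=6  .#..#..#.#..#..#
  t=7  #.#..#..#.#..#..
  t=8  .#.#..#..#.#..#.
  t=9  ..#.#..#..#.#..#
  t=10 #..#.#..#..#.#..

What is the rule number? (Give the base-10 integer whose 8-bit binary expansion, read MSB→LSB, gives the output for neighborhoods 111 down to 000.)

  [7] ### => #  t=0,i=1
  [6] ##. => .  t=0,i=3
  [5] #.# => #  t=0,i=10
  [4] #.. => #  t=0,i=4
  [3] .## => .  t=0,i=0
  [2] .#. => .  t=0,i=11
  [1] ..# => .  t=0,i=7
  [0] ... => #  t=0,i=5
  bits 10110001 = 177

177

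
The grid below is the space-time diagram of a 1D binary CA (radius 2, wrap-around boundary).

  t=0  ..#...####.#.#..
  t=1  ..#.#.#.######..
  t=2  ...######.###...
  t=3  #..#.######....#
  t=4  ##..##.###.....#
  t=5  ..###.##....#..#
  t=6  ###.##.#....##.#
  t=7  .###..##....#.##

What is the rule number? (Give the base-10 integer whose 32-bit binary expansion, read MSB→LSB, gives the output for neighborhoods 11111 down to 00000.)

4005174993

  [31] ##### => #  t=1,i=10
  [30] ####. => #  t=0,i=8
  [29] ###.# => #  t=0,i=9
  [28] ###.. => .  t=1,i=13
  [27] ##.## => #  t=2,i=9
  [26] ##.#. => #  t=0,i=10
  [25] ##..# => #  t=3,i=1
  [24] ##... => .  t=1,i=14
  [23] #.### => #  t=1,i=8
  [22] #.##. => .  t=5,i=6
  [21] #.#.# => #  t=0,i=11
  [20] #.#.. => #  t=0,i=13
  [19] #..## => #  t=4,i=3
  [18] #..#. => .  t=3,i=2
  [17] #...# => #  t=0,i=4
  [16] #.... => .  t=0,i=15
  [15] .#### => .  t=0,i=7
  [14] .###. => .  t=2,i=11
  [13] .##.# => .  t=4,i=5
  [12] .##.. => #  t=3,i=0
  [11] .#.## => #  t=1,i=7
  [10] .#.#. => #  t=0,i=12
  [9] .#..# => #  t=5,i=0
  [8] .#... => .  t=0,i=3
  [7] ..### => #  t=0,i=6
  [6] ..##. => #  t=3,i=15
  [5] ..#.# => .  t=1,i=2
  [4] ..#.. => #  t=0,i=2
  [3] ...## => .  t=0,i=5
  [2] ...#. => .  t=0,i=1
  [1] ....# => .  t=0,i=0
  [0] ..... => #  t=2,i=0
  bits 11101110101110100001111011010001 = 4005174993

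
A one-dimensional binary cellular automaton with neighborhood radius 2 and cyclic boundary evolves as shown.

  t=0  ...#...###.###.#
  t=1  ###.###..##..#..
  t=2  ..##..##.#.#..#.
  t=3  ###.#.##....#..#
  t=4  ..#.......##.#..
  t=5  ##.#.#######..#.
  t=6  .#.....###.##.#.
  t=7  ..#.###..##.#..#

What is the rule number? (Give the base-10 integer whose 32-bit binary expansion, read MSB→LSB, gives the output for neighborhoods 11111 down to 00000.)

  ##### -> #   bit 31 = 1  t=5,i=7
  ####. -> .   bit 30 = 0  t=3,i=1
  ###.# -> #   bit 29 = 1  t=0,i=9
  ###.. -> #   bit 28 = 1  t=1,i=6
  ##.## -> #   bit 27 = 1  t=0,i=10
  ##.#. -> .   bit 26 = 0  t=0,i=14
  ##..# -> #   bit 25 = 1  t=1,i=7
  ##... -> .   bit 24 = 0  t=3,i=8
  #.### -> .   bit 23 = 0  t=0,i=11
  #.##. -> .   bit 22 = 0  t=3,i=6
  #.#.# -> .   bit 21 = 0  t=2,i=9
  #.#.. -> .   bit 20 = 0  t=0,i=15
  #..## -> .   bit 19 = 0  t=1,i=8
  #..#. -> .   bit 18 = 0  t=1,i=12
  #...# -> #   bit 17 = 1  t=0,i=1
  #.... -> .   bit 16 = 0  t=3,i=9
  .#### -> .   bit 15 = 0  t=3,i=0
  .###. -> .   bit 14 = 0  t=0,i=8
  .##.# -> #   bit 13 = 1  t=2,i=7
  .##.. -> .   bit 12 = 0  t=1,i=10
  .#.## -> .   bit 11 = 0  t=3,i=5
  .#.#. -> .   bit 10 = 0  t=2,i=10
  .#..# -> #   bit 9 = 1  t=1,i=14
  .#... -> #   bit 8 = 1  t=0,i=0
  ..### -> .   bit 7 = 0  t=0,i=7
  ..##. -> #   bit 6 = 1  t=1,i=9
  ..#.# -> #   bit 5 = 1  t=5,i=14
  ..#.. -> .   bit 4 = 0  t=0,i=3
  ...## -> #   bit 3 = 1  t=0,i=6
  ...#. -> #   bit 2 = 1  t=0,i=2
  ....# -> #   bit 1 = 1  t=3,i=10
  ..... -> #   bit 0 = 1  t=4,i=5
  bits 10111010000000100010001101101111 = 3120702319

3120702319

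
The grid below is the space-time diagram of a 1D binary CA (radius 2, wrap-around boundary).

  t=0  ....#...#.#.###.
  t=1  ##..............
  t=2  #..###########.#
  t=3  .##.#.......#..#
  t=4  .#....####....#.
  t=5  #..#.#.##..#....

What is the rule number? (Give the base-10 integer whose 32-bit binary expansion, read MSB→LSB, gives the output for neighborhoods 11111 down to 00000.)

  ##### -> .   bit 31 = 0  t=2,i=5
  ####. -> #   bit 30 = 1  t=2,i=12
  ###.# -> .   bit 29 = 0  t=2,i=13
  ###.. -> .   bit 28 = 0  t=0,i=14
  ##.## -> .   bit 27 = 0  t=2,i=14
  ##.#. -> .   bit 26 = 0  t=3,i=3
  ##..# -> #   bit 25 = 1  t=2,i=1
  ##... -> .   bit 24 = 0  t=0,i=15
  #.### -> .   bit 23 = 0  t=0,i=12
  #.##. -> #   bit 22 = 1  t=2,i=15
  #.#.# -> .   bit 21 = 0  t=0,i=10
  #.#.. -> .   bit 20 = 0  t=3,i=4
  #..## -> #   bit 19 = 1  t=2,i=2
  #..#. -> #   bit 18 = 1  t=3,i=14
  #...# -> .   bit 17 = 0  t=0,i=6
  #.... -> #   bit 16 = 1  t=0,i=0
  .#### -> #   bit 15 = 1  t=2,i=4
  .###. -> .   bit 14 = 0  t=0,i=13
  .##.# -> .   bit 13 = 0  t=3,i=2
  .##.. -> .   bit 12 = 0  t=1,i=1
  .#.## -> .   bit 11 = 0  t=0,i=11
  .#.#. -> .   bit 10 = 0  t=0,i=9
  .#..# -> .   bit 9 = 0  t=3,i=13
  .#... -> .   bit 8 = 0  t=0,i=5
  ..### -> .   bit 7 = 0  t=2,i=3
  ..##. -> #   bit 6 = 1  t=1,i=0
  ..#.# -> .   bit 5 = 0  t=0,i=8
  ..#.. -> .   bit 4 = 0  t=0,i=4
  ...## -> #   bit 3 = 1  t=1,i=15
  ...#. -> .   bit 2 = 0  t=0,i=3
  ....# -> .   bit 1 = 0  t=0,i=2
  ..... -> #   bit 0 = 1  t=0,i=1
  bits 01000010010011011000000001001001 = 1112375369

1112375369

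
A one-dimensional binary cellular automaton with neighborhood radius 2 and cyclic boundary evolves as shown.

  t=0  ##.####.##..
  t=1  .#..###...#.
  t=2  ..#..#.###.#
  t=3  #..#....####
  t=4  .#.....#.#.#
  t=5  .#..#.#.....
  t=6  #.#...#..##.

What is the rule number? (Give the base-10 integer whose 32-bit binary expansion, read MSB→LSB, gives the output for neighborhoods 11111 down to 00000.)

  [31] ##### => .  t=3,i=10
  [30] ####. => #  t=0,i=5
  [29] ###.# => #  t=0,i=6
  [28] ###.. => .  t=1,i=6
  [27] ##.## => .  t=0,i=2
  [26] ##.#. => #  t=2,i=10
  [25] ##..# => #  t=0,i=10
  [24] ##... => #  t=1,i=7
  [23] #.### => .  t=0,i=3
  [22] #.##. => .  t=0,i=8
  [21] #.#.# => .  t=4,i=9
  [20] #.#.. => #  t=2,i=11
  [19] #..## => .  t=0,i=11
  [18] #..#. => .  t=1,i=0
  [17] #...# => #  t=1,i=8
  [16] #.... => .  t=3,i=5
  [15] .#### => #  t=0,i=4
  [14] .###. => #  t=1,i=5
  [13] .##.# => #  t=0,i=1
  [12] .##.. => .  t=0,i=9
  [11] .#.## => .  t=2,i=6
  [10] .#.#. => .  t=4,i=0
  [9] .#..# => #  t=1,i=2
  [8] .#... => .  t=3,i=4
  [7] ..### => .  t=1,i=4
  [6] ..##. => .  t=0,i=0
  [5] ..#.# => .  t=2,i=5
  [4] ..#.. => .  t=1,i=1
  [3] ...## => #  t=3,i=7
  [2] ...#. => #  t=1,i=9
  [1] ....# => .  t=3,i=6
  [0] ..... => #  t=4,i=4
  bits 01100111000100101110001000001101 = 1729290765

1729290765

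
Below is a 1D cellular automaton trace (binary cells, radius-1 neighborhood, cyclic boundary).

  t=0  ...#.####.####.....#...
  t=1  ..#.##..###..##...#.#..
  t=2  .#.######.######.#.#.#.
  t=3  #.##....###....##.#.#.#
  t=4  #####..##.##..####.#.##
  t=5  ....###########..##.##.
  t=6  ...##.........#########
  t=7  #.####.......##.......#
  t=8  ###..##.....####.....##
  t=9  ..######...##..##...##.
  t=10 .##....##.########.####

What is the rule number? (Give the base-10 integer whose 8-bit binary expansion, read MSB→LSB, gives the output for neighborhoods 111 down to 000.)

122

  ###|.  b7=0 t=0,i=6
  ##.|#  b6=1 t=0,i=8
  #.#|#  b5=1 t=0,i=4
  #..|#  b4=1 t=0,i=14
  .##|#  b3=1 t=0,i=5
  .#.|.  b2=0 t=0,i=3
  ..#|#  b1=1 t=0,i=2
  ...|.  b0=0 t=0,i=0
  bits 01111010 = 122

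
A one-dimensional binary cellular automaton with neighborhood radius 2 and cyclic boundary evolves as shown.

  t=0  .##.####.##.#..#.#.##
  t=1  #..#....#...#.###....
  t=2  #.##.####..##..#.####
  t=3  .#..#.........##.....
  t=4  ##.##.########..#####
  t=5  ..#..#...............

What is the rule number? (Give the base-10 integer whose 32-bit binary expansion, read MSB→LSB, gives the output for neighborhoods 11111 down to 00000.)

152388671

  ##### -> .   bit 31 = 0  t=2,i=19
  ####. -> .   bit 30 = 0  t=0,i=6
  ###.# -> .   bit 29 = 0  t=0,i=7
  ###.. -> .   bit 28 = 0  t=1,i=16
  ##.## -> #   bit 27 = 1  t=0,i=0
  ##.#. -> .   bit 26 = 0  t=0,i=11
  ##..# -> .   bit 25 = 0  t=2,i=9
  ##... -> #   bit 24 = 1  t=1,i=17
  #.### -> .   bit 23 = 0  t=0,i=4
  #.##. -> .   bit 22 = 0  t=0,i=1
  #.#.# -> .   bit 21 = 0  t=0,i=17
  #.#.. -> #   bit 20 = 1  t=0,i=12
  #..## -> .   bit 19 = 0  t=2,i=10
  #..#. -> #   bit 18 = 1  t=0,i=14
  #...# -> .   bit 17 = 0  t=1,i=10
  #.... -> #   bit 16 = 1  t=1,i=5
  .#### -> .   bit 15 = 0  t=0,i=5
  .###. -> #   bit 14 = 1  t=1,i=15
  .##.# -> .   bit 13 = 0  t=0,i=2
  .##.. -> .   bit 12 = 0  t=2,i=12
  .#.## -> .   bit 11 = 0  t=0,i=18
  .#.#. -> #   bit 10 = 1  t=0,i=16
  .#..# -> .   bit 9 = 0  t=0,i=13
  .#... -> .   bit 8 = 0  t=1,i=4
  ..### -> .   bit 7 = 0  t=4,i=16
  ..##. -> .   bit 6 = 0  t=2,i=11
  ..#.# -> #   bit 5 = 1  t=0,i=15
  ..#.. -> #   bit 4 = 1  t=1,i=0
  ...## -> #   bit 3 = 1  t=3,i=13
  ...#. -> #   bit 2 = 1  t=1,i=7
  ....# -> #   bit 1 = 1  t=1,i=6
  ..... -> #   bit 0 = 1  t=3,i=7
  bits 00001001000101010100010000111111 = 152388671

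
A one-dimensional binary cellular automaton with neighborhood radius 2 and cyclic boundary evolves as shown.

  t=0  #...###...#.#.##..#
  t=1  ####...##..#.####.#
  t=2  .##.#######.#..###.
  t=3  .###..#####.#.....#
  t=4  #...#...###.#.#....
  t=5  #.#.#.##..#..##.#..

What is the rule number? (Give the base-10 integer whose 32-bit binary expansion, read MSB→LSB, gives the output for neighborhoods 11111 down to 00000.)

3948362840

  ##### -> #   bit 31 = 1  t=1,i=1
  ####. -> #   bit 30 = 1  t=1,i=2
  ###.# -> #   bit 29 = 1  t=1,i=16
  ###.. -> .   bit 28 = 0  t=0,i=6
  ##.## -> #   bit 27 = 1  t=1,i=17
  ##.#. -> .   bit 26 = 0  t=2,i=11
  ##..# -> #   bit 25 = 1  t=0,i=16
  ##... -> #   bit 24 = 1  t=0,i=1
  #.### -> .   bit 23 = 0  t=1,i=13
  #.##. -> #   bit 22 = 1  t=0,i=14
  #.#.# -> .   bit 21 = 0  t=0,i=12
  #.#.. -> #   bit 20 = 1  t=2,i=12
  #..## -> .   bit 19 = 0  t=0,i=17
  #..#. -> #   bit 18 = 1  t=1,i=10
  #...# -> #   bit 17 = 1  t=0,i=2
  #.... -> #   bit 16 = 1  t=3,i=14
  .#### -> .   bit 15 = 0  t=1,i=0
  .###. -> .   bit 14 = 0  t=0,i=5
  .##.# -> #   bit 13 = 1  t=2,i=2
  .##.. -> #   bit 12 = 1  t=0,i=0
  .#.## -> #   bit 11 = 1  t=0,i=13
  .#.#. -> #   bit 10 = 1  t=0,i=11
  .#..# -> .   bit 9 = 0  t=2,i=13
  .#... -> .   bit 8 = 0  t=3,i=13
  ..### -> .   bit 7 = 0  t=0,i=4
  ..##. -> #   bit 6 = 1  t=0,i=18
  ..#.# -> .   bit 5 = 0  t=0,i=10
  ..#.. -> #   bit 4 = 1  t=4,i=0
  ...## -> #   bit 3 = 1  t=0,i=3
  ...#. -> .   bit 2 = 0  t=0,i=9
  ....# -> .   bit 1 = 0  t=3,i=16
  ..... -> .   bit 0 = 0  t=3,i=15
  bits 11101011010101110011110001011000 = 3948362840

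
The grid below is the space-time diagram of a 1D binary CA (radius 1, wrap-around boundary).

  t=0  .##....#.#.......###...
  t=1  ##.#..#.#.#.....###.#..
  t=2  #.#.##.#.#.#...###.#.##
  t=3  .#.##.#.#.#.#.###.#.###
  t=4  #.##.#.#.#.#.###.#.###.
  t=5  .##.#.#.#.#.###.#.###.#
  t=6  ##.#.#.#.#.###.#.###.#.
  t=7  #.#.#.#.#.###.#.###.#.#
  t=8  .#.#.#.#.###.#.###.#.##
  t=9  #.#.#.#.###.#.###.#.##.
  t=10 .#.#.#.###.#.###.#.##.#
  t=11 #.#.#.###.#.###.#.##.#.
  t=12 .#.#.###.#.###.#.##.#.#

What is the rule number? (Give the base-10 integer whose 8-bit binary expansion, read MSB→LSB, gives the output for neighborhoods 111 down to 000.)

  ### -> #   bit 7 = 1  t=0,i=18
  ##. -> .   bit 6 = 0  t=0,i=2
  #.# -> #   bit 5 = 1  t=0,i=8
  #.. -> #   bit 4 = 1  t=0,i=3
  .## -> #   bit 3 = 1  t=0,i=1
  .#. -> .   bit 2 = 0  t=0,i=7
  ..# -> #   bit 1 = 1  t=0,i=0
  ... -> .   bit 0 = 0  t=0,i=4
  bits 10111010 = 186

186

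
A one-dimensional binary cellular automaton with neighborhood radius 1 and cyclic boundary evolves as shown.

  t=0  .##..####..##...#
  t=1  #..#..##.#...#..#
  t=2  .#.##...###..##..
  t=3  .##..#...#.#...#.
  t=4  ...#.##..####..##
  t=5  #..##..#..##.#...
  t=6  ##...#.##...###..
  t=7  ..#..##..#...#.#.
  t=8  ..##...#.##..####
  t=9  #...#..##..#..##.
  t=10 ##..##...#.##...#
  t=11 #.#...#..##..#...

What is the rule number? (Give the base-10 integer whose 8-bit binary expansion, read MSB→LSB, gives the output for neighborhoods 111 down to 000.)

180

  nb ###: next=#  (t=0,i=6, bit7=1)
  nb ##.: next=.  (t=0,i=2, bit6=0)
  nb #.#: next=#  (t=0,i=0, bit5=1)
  nb #..: next=#  (t=0,i=3, bit4=1)
  nb .##: next=.  (t=0,i=1, bit3=0)
  nb .#.: next=#  (t=0,i=16, bit2=1)
  nb ..#: next=.  (t=0,i=4, bit1=0)
  nb ...: next=.  (t=0,i=14, bit0=0)
  bits 10110100 = 180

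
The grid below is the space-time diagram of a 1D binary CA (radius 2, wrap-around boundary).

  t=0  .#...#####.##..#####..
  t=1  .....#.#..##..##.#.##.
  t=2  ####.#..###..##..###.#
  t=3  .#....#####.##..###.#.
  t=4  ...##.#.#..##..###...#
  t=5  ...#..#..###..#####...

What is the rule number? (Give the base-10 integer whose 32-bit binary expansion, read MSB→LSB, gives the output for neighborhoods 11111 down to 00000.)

2573814499

  nb #####: next=#  (t=0,i=7, bit31=1)
  nb ####.: next=.  (t=0,i=8, bit30=0)
  nb ###.#: next=.  (t=0,i=9, bit29=0)
  nb ###..: next=#  (t=0,i=19, bit28=1)
  nb ##.##: next=#  (t=0,i=10, bit27=1)
  nb ##.#.: next=.  (t=1,i=16, bit26=0)
  nb ##..#: next=.  (t=0,i=13, bit25=0)
  nb ##...: next=#  (t=0,i=20, bit24=1)
  nb #.###: next=.  (t=2,i=21, bit23=0)
  nb #.##.: next=#  (t=0,i=11, bit22=1)
  nb #.#.#: next=#  (t=1,i=17, bit21=1)
  nb #.#..: next=.  (t=1,i=7, bit20=0)
  nb #..##: next=#  (t=0,i=14, bit19=1)
  nb #..#.: next=.  (t=3,i=0, bit18=0)
  nb #...#: next=.  (t=0,i=3, bit17=0)
  nb #....: next=#  (t=1,i=0, bit16=1)
  nb .####: next=.  (t=0,i=6, bit15=0)
  nb .###.: next=#  (t=2,i=9, bit14=1)
  nb .##.#: next=.  (t=1,i=15, bit13=0)
  nb .##..: next=.  (t=0,i=12, bit12=0)
  nb .#.##: next=#  (t=1,i=18, bit11=1)
  nb .#.#.: next=.  (t=1,i=6, bit10=0)
  nb .#..#: next=#  (t=1,i=8, bit9=1)
  nb .#...: next=.  (t=0,i=2, bit8=0)
  nb ..###: next=#  (t=0,i=5, bit7=1)
  nb ..##.: next=#  (t=1,i=10, bit6=1)
  nb ..#.#: next=#  (t=1,i=5, bit5=1)
  nb ..#..: next=.  (t=0,i=1, bit4=0)
  nb ...##: next=.  (t=0,i=4, bit3=0)
  nb ...#.: next=.  (t=0,i=0, bit2=0)
  nb ....#: next=#  (t=1,i=3, bit1=1)
  nb .....: next=#  (t=1,i=1, bit0=1)
  bits 10011001011010010100101011100011 = 2573814499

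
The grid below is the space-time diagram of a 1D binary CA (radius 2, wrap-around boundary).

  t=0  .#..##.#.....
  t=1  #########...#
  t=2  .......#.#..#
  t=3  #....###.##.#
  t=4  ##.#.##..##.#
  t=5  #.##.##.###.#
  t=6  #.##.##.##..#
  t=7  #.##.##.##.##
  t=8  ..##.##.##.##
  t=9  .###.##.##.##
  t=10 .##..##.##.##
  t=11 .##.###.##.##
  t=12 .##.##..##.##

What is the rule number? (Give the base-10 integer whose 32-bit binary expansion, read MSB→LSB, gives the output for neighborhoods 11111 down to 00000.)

  #####|.  b31=0 t=1,i=1
  ####.|#  b30=1 t=1,i=7
  ###.#|.  b29=0 t=3,i=7
  ###..|.  b28=0 t=1,i=8
  ##.##|.  b27=0 t=3,i=8
  ##.#.|#  b26=1 t=0,i=6
  ##..#|.  b25=0 t=4,i=7
  ##...|#  b24=1 t=1,i=9
  #.###|#  b23=1 t=4,i=12
  #.##.|#  b22=1 t=3,i=9
  #.#.#|#  b21=1 t=4,i=3
  #.#..|#  b20=1 t=0,i=7
  #..##|#  b19=1 t=0,i=3
  #..#.|.  b18=0 t=2,i=11
  #...#|.  b17=0 t=1,i=10
  #....|.  b16=0 t=0,i=9
  .####|.  b15=0 t=1,i=0
  .###.|#  b14=1 t=3,i=6
  .##.#|#  b13=1 t=0,i=5
  .##..|#  b12=1 t=3,i=0
  .#.##|.  b11=0 t=4,i=4
  .#.#.|.  b10=0 t=2,i=8
  .#..#|#  b9=1 t=0,i=2
  .#...|#  b8=1 t=0,i=8
  ..###|#  b7=1 t=1,i=12
  ..##.|#  b6=1 t=0,i=4
  ..#.#|#  b5=1 t=2,i=7
  ..#..|#  b4=1 t=0,i=1
  ...##|.  b3=0 t=1,i=11
  ...#.|#  b2=1 t=0,i=0
  ....#|#  b1=1 t=0,i=12
  .....|.  b0=0 t=0,i=10
  bits 01000101111110000111001111110110 = 1173910518

1173910518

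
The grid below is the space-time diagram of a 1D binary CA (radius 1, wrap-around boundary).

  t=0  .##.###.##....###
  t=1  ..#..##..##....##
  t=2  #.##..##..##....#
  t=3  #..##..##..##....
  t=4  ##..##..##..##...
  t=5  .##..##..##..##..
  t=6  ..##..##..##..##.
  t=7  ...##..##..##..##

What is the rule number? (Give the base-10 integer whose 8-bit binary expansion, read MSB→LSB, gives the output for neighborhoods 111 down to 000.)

212

  ### -> #   bit 7 = 1  t=0,i=5
  ##. -> #   bit 6 = 1  t=0,i=2
  #.# -> .   bit 5 = 0  t=0,i=0
  #.. -> #   bit 4 = 1  t=0,i=10
  .## -> .   bit 3 = 0  t=0,i=1
  .#. -> #   bit 2 = 1  t=1,i=2
  ..# -> .   bit 1 = 0  t=0,i=13
  ... -> .   bit 0 = 0  t=0,i=11
  bits 11010100 = 212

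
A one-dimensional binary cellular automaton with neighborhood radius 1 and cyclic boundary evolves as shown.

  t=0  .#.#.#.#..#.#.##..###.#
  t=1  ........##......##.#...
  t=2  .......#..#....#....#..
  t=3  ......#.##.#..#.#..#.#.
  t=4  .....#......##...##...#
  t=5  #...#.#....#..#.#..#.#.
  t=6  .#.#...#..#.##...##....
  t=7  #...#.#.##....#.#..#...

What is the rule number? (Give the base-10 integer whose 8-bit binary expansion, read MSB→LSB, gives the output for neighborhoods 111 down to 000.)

  nb ###: next=#  (t=0,i=19, bit7=1)
  nb ##.: next=.  (t=0,i=15, bit6=0)
  nb #.#: next=.  (t=0,i=0, bit5=0)
  nb #..: next=#  (t=0,i=8, bit4=1)
  nb .##: next=.  (t=0,i=14, bit3=0)
  nb .#.: next=.  (t=0,i=1, bit2=0)
  nb ..#: next=#  (t=0,i=9, bit1=1)
  nb ...: next=.  (t=1,i=0, bit0=0)
  bits 10010010 = 146

146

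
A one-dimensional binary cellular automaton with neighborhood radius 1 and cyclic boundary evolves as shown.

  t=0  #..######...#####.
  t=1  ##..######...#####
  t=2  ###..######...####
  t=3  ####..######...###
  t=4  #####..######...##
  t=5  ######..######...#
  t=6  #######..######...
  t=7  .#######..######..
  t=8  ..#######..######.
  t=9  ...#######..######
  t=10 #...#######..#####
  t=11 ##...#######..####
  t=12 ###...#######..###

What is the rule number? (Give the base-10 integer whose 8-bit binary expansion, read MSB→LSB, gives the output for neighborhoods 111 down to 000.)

244

  nb ###: next=#  (t=0,i=4, bit7=1)
  nb ##.: next=#  (t=0,i=8, bit6=1)
  nb #.#: next=#  (t=0,i=17, bit5=1)
  nb #..: next=#  (t=0,i=1, bit4=1)
  nb .##: next=.  (t=0,i=3, bit3=0)
  nb .#.: next=#  (t=0,i=0, bit2=1)
  nb ..#: next=.  (t=0,i=2, bit1=0)
  nb ...: next=.  (t=0,i=10, bit0=0)
  bits 11110100 = 244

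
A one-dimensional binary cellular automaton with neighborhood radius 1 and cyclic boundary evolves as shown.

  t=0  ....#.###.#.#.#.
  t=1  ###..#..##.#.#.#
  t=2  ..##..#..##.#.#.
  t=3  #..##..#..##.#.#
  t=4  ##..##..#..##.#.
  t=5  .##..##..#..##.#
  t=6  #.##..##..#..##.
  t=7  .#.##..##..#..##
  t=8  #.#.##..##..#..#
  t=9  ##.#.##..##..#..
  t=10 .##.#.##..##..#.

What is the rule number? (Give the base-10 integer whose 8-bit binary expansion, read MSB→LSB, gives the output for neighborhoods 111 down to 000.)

113

  [7] ### => .  t=0,i=7
  [6] ##. => #  t=0,i=8
  [5] #.# => #  t=0,i=5
  [4] #.. => #  t=0,i=15
  [3] .## => .  t=0,i=6
  [2] .#. => .  t=0,i=4
  [1] ..# => .  t=0,i=3
  [0] ... => #  t=0,i=0
  bits 01110001 = 113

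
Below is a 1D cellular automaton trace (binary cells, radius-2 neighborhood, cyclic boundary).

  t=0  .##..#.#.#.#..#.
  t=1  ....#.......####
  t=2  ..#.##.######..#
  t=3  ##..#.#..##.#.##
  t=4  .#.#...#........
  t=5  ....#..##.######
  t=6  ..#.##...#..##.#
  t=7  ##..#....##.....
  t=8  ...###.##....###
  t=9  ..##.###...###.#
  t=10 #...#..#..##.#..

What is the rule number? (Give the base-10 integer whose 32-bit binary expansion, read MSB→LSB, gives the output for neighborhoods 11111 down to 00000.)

3091465115

  [31] ##### => #  t=2,i=9
  [30] ####. => .  t=1,i=14
  [29] ###.# => #  t=8,i=5
  [28] ###.. => #  t=1,i=15
  [27] ##.## => #  t=2,i=6
  [26] ##.#. => .  t=3,i=11
  [25] ##..# => .  t=0,i=3
  [24] ##... => .  t=1,i=0
  [23] #.### => .  t=2,i=7
  [22] #.##. => #  t=2,i=4
  [21] #.#.# => .  t=0,i=7
  [20] #.#.. => .  t=0,i=11
  [19] #..## => .  t=0,i=0
  [18] #..#. => #  t=0,i=4
  [17] #...# => .  t=4,i=5
  [16] #.... => .  t=1,i=1
  [15] .#### => .  t=1,i=13
  [14] .###. => .  t=8,i=4
  [13] .##.# => .  t=2,i=5
  [12] .##.. => .  t=0,i=2
  [11] .#.## => .  t=2,i=3
  [10] .#.#. => .  t=0,i=6
  [9] .#..# => #  t=0,i=12
  [8] .#... => #  t=1,i=5
  [7] ..### => #  t=1,i=12
  [6] ..##. => .  t=0,i=1
  [5] ..#.# => .  t=0,i=5
  [4] ..#.. => #  t=0,i=14
  [3] ...## => #  t=1,i=11
  [2] ...#. => .  t=1,i=3
  [1] ....# => #  t=1,i=2
  [0] ..... => #  t=1,i=7
  bits 10111000010001000000001110011011 = 3091465115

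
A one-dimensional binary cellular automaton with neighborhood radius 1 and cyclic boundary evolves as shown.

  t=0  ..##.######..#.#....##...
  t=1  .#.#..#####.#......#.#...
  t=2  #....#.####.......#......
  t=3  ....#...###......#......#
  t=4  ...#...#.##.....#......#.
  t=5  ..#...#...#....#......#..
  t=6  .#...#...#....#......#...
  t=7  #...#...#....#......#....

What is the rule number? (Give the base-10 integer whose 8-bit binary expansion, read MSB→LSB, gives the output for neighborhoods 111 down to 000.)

  nb ###: next=#  (t=0,i=6, bit7=1)
  nb ##.: next=#  (t=0,i=3, bit6=1)
  nb #.#: next=.  (t=0,i=4, bit5=0)
  nb #..: next=.  (t=0,i=11, bit4=0)
  nb .##: next=.  (t=0,i=2, bit3=0)
  nb .#.: next=.  (t=0,i=13, bit2=0)
  nb ..#: next=#  (t=0,i=1, bit1=1)
  nb ...: next=.  (t=0,i=0, bit0=0)
  bits 11000010 = 194

194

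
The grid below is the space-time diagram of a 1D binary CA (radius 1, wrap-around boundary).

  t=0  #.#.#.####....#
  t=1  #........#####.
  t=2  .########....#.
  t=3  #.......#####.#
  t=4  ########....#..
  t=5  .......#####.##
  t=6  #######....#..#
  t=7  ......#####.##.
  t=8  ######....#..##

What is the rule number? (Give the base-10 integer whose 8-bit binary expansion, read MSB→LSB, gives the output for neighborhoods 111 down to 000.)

  ###|.  b7=0 t=0,i=7
  ##.|#  b6=1 t=0,i=0
  #.#|.  b5=0 t=0,i=1
  #..|#  b4=1 t=0,i=10
  .##|.  b3=0 t=0,i=6
  .#.|.  b2=0 t=0,i=2
  ..#|#  b1=1 t=0,i=13
  ...|#  b0=1 t=0,i=11
  bits 01010011 = 83

83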